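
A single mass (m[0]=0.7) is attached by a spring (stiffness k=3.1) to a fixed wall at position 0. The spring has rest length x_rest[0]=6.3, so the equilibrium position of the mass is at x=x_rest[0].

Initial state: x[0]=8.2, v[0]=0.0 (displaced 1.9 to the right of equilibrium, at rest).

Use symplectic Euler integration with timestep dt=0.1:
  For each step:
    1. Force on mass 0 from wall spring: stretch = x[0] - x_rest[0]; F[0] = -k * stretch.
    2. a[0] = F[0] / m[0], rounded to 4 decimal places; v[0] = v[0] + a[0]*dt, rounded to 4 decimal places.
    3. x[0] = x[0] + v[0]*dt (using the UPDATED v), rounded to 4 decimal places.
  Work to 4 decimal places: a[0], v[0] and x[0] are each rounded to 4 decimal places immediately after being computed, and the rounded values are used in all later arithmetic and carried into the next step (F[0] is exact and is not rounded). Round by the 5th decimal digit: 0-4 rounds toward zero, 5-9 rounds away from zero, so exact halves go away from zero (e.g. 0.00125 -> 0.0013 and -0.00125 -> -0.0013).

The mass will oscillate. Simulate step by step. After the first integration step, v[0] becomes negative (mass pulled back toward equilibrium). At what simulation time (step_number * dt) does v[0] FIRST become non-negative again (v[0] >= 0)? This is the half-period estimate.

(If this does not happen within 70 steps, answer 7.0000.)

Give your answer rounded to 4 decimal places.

Answer: 1.5000

Derivation:
Step 0: x=[8.2000] v=[0.0000]
Step 1: x=[8.1159] v=[-0.8414]
Step 2: x=[7.9513] v=[-1.6456]
Step 3: x=[7.7136] v=[-2.3769]
Step 4: x=[7.4133] v=[-3.0029]
Step 5: x=[7.0637] v=[-3.4959]
Step 6: x=[6.6803] v=[-3.8341]
Step 7: x=[6.2801] v=[-4.0025]
Step 8: x=[5.8807] v=[-3.9937]
Step 9: x=[5.4999] v=[-3.8080]
Step 10: x=[5.1545] v=[-3.4537]
Step 11: x=[4.8599] v=[-2.9464]
Step 12: x=[4.6290] v=[-2.3086]
Step 13: x=[4.4721] v=[-1.5686]
Step 14: x=[4.3962] v=[-0.7591]
Step 15: x=[4.4046] v=[0.0840]
First v>=0 after going negative at step 15, time=1.5000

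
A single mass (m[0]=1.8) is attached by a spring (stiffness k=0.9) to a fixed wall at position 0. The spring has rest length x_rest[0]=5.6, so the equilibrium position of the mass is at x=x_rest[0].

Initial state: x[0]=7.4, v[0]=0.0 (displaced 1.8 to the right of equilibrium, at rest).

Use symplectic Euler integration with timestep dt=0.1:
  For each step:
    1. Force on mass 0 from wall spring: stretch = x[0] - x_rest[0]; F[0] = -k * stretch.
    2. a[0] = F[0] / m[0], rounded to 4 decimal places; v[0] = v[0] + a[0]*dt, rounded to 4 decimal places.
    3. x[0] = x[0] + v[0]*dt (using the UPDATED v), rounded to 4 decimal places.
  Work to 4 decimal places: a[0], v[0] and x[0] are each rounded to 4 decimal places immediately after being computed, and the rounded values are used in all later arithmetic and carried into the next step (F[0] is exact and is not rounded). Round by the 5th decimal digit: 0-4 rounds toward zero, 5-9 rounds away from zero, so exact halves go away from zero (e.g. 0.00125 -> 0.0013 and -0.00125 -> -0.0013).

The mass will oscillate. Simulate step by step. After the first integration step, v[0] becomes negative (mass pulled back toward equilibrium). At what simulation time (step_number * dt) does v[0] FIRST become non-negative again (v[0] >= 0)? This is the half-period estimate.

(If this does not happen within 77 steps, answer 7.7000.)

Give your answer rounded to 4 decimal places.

Step 0: x=[7.4000] v=[0.0000]
Step 1: x=[7.3910] v=[-0.0900]
Step 2: x=[7.3730] v=[-0.1796]
Step 3: x=[7.3462] v=[-0.2683]
Step 4: x=[7.3106] v=[-0.3556]
Step 5: x=[7.2665] v=[-0.4411]
Step 6: x=[7.2141] v=[-0.5244]
Step 7: x=[7.1536] v=[-0.6051]
Step 8: x=[7.0853] v=[-0.6828]
Step 9: x=[7.0096] v=[-0.7571]
Step 10: x=[6.9268] v=[-0.8276]
Step 11: x=[6.8374] v=[-0.8939]
Step 12: x=[6.7418] v=[-0.9558]
Step 13: x=[6.6405] v=[-1.0129]
Step 14: x=[6.5340] v=[-1.0649]
Step 15: x=[6.4228] v=[-1.1116]
Step 16: x=[6.3075] v=[-1.1527]
Step 17: x=[6.1887] v=[-1.1881]
Step 18: x=[6.0670] v=[-1.2175]
Step 19: x=[5.9429] v=[-1.2409]
Step 20: x=[5.8171] v=[-1.2581]
Step 21: x=[5.6902] v=[-1.2690]
Step 22: x=[5.5629] v=[-1.2735]
Step 23: x=[5.4357] v=[-1.2716]
Step 24: x=[5.3094] v=[-1.2634]
Step 25: x=[5.1845] v=[-1.2489]
Step 26: x=[5.0617] v=[-1.2281]
Step 27: x=[4.9416] v=[-1.2012]
Step 28: x=[4.8248] v=[-1.1683]
Step 29: x=[4.7119] v=[-1.1295]
Step 30: x=[4.6034] v=[-1.0851]
Step 31: x=[4.4999] v=[-1.0353]
Step 32: x=[4.4019] v=[-0.9803]
Step 33: x=[4.3099] v=[-0.9204]
Step 34: x=[4.2243] v=[-0.8559]
Step 35: x=[4.1456] v=[-0.7871]
Step 36: x=[4.0742] v=[-0.7144]
Step 37: x=[4.0104] v=[-0.6381]
Step 38: x=[3.9545] v=[-0.5586]
Step 39: x=[3.9069] v=[-0.4763]
Step 40: x=[3.8677] v=[-0.3916]
Step 41: x=[3.8372] v=[-0.3050]
Step 42: x=[3.8155] v=[-0.2169]
Step 43: x=[3.8027] v=[-0.1277]
Step 44: x=[3.7989] v=[-0.0378]
Step 45: x=[3.8041] v=[0.0523]
First v>=0 after going negative at step 45, time=4.5000

Answer: 4.5000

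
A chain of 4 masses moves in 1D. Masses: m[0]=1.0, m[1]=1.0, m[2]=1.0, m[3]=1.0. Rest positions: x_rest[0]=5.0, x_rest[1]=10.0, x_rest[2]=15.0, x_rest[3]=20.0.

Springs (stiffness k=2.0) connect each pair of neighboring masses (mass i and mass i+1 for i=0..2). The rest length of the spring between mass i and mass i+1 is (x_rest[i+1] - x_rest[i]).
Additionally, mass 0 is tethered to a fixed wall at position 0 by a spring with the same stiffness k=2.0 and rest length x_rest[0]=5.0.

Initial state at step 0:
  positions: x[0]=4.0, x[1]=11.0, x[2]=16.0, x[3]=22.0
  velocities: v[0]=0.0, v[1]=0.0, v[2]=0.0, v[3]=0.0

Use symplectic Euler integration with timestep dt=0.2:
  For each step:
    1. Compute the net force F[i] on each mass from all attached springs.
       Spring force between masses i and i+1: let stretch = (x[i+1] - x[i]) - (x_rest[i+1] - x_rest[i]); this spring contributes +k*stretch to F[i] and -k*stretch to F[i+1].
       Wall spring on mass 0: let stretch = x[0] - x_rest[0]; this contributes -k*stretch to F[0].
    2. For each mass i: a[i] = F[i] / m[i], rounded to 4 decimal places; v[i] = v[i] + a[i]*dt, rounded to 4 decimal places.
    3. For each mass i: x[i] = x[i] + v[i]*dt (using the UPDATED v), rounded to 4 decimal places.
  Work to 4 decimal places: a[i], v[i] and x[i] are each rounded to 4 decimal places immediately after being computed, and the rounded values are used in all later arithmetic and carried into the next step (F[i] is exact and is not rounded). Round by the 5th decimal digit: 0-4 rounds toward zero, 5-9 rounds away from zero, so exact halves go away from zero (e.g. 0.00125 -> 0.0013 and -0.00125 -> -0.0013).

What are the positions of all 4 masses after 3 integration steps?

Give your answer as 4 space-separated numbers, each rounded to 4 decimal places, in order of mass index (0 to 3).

Step 0: x=[4.0000 11.0000 16.0000 22.0000] v=[0.0000 0.0000 0.0000 0.0000]
Step 1: x=[4.2400 10.8400 16.0800 21.9200] v=[1.2000 -0.8000 0.4000 -0.4000]
Step 2: x=[4.6688 10.5712 16.2080 21.7728] v=[2.1440 -1.3440 0.6400 -0.7360]
Step 3: x=[5.1963 10.2812 16.3302 21.5804] v=[2.6374 -1.4502 0.6112 -0.9619]

Answer: 5.1963 10.2812 16.3302 21.5804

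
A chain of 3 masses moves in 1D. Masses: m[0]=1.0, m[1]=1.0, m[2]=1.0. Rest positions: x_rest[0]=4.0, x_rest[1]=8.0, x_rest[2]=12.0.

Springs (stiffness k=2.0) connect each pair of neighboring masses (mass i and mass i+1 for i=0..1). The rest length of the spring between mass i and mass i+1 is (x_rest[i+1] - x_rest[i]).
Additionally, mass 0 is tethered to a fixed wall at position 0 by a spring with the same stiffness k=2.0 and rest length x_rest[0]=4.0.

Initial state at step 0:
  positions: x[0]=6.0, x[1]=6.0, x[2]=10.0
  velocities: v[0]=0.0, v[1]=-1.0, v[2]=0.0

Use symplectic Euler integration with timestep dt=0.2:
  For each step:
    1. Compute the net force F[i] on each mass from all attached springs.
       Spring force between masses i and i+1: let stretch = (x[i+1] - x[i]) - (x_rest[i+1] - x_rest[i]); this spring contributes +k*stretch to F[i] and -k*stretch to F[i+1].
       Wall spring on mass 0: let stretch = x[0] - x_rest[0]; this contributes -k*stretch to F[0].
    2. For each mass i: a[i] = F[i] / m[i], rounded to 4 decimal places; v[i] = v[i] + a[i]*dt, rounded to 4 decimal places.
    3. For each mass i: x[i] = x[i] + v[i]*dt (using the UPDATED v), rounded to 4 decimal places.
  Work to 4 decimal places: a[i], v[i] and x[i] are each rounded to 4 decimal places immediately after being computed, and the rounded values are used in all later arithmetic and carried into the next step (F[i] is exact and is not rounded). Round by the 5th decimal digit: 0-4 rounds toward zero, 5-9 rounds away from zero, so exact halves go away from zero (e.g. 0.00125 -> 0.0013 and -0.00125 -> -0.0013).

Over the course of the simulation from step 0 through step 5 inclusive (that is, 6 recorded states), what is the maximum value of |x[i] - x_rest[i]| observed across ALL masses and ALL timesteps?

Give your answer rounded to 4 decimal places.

Step 0: x=[6.0000 6.0000 10.0000] v=[0.0000 -1.0000 0.0000]
Step 1: x=[5.5200 6.1200 10.0000] v=[-2.4000 0.6000 0.0000]
Step 2: x=[4.6464 6.5024 10.0096] v=[-4.3680 1.9120 0.0480]
Step 3: x=[3.5496 7.0169 10.0586] v=[-5.4842 2.5725 0.2451]
Step 4: x=[2.4462 7.4974 10.1843] v=[-5.5171 2.4023 0.6284]
Step 5: x=[1.5512 7.7887 10.4150] v=[-4.4751 1.4566 1.1536]
Max displacement = 2.4488

Answer: 2.4488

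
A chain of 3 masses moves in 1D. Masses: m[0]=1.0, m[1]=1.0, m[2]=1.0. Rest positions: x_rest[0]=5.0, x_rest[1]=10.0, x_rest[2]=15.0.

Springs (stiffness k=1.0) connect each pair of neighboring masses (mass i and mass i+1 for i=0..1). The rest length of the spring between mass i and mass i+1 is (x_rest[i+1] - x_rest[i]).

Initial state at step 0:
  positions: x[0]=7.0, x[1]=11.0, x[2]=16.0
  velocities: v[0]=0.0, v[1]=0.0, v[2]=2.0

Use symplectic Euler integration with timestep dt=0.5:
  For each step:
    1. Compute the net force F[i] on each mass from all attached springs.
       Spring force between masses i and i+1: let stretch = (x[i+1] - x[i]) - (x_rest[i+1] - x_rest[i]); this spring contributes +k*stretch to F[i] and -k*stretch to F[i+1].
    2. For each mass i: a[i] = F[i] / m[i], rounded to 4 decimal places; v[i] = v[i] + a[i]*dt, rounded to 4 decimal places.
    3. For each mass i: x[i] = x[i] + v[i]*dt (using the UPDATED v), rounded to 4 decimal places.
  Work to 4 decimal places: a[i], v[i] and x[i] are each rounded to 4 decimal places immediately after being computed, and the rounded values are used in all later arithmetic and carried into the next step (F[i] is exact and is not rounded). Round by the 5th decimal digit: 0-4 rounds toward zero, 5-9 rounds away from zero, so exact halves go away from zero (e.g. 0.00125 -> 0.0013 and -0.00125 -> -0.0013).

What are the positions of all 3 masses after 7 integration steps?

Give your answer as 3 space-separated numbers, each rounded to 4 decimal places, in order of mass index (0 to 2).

Answer: 8.8186 13.3373 18.8450

Derivation:
Step 0: x=[7.0000 11.0000 16.0000] v=[0.0000 0.0000 2.0000]
Step 1: x=[6.7500 11.2500 17.0000] v=[-0.5000 0.5000 2.0000]
Step 2: x=[6.3750 11.8125 17.8125] v=[-0.7500 1.1250 1.6250]
Step 3: x=[6.1094 12.5157 18.3750] v=[-0.5313 1.4063 1.1250]
Step 4: x=[6.1954 13.0821 18.7227] v=[0.1719 1.1328 0.6954]
Step 5: x=[6.7531 13.3370 18.9103] v=[1.1153 0.5098 0.3751]
Step 6: x=[7.7068 13.3393 18.9546] v=[1.9073 0.0045 0.0885]
Step 7: x=[8.8186 13.3373 18.8450] v=[2.2236 -0.0041 -0.2192]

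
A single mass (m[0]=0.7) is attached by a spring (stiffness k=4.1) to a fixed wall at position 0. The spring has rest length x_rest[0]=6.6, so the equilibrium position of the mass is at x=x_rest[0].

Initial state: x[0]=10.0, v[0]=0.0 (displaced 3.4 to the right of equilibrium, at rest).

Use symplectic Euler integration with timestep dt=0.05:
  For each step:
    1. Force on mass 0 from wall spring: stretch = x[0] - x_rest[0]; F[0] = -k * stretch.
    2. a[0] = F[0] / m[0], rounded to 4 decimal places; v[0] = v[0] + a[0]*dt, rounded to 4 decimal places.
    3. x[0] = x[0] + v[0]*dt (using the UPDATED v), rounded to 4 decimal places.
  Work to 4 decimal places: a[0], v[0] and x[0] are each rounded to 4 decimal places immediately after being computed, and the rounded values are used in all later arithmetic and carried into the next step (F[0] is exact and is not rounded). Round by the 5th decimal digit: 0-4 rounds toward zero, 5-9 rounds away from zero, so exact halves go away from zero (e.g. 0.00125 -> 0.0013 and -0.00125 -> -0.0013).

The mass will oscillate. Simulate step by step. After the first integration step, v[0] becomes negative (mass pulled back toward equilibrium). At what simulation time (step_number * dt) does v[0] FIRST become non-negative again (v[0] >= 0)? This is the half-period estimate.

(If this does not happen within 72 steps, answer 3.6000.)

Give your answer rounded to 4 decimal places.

Step 0: x=[10.0000] v=[0.0000]
Step 1: x=[9.9502] v=[-0.9957]
Step 2: x=[9.8514] v=[-1.9768]
Step 3: x=[9.7050] v=[-2.9290]
Step 4: x=[9.5131] v=[-3.8383]
Step 5: x=[9.2785] v=[-4.6914]
Step 6: x=[9.0047] v=[-5.4758]
Step 7: x=[8.6957] v=[-6.1800]
Step 8: x=[8.3560] v=[-6.7937]
Step 9: x=[7.9906] v=[-7.3080]
Step 10: x=[7.6048] v=[-7.7152]
Step 11: x=[7.2043] v=[-8.0095]
Step 12: x=[6.7950] v=[-8.1865]
Step 13: x=[6.3828] v=[-8.2436]
Step 14: x=[5.9738] v=[-8.1800]
Step 15: x=[5.5740] v=[-7.9966]
Step 16: x=[5.1892] v=[-7.6961]
Step 17: x=[4.8251] v=[-7.2829]
Step 18: x=[4.4869] v=[-6.7631]
Step 19: x=[4.1797] v=[-6.1443]
Step 20: x=[3.9079] v=[-5.4355]
Step 21: x=[3.6755] v=[-4.6471]
Step 22: x=[3.4860] v=[-3.7906]
Step 23: x=[3.3421] v=[-2.8786]
Step 24: x=[3.2459] v=[-1.9245]
Step 25: x=[3.1988] v=[-0.9422]
Step 26: x=[3.2015] v=[0.0539]
First v>=0 after going negative at step 26, time=1.3000

Answer: 1.3000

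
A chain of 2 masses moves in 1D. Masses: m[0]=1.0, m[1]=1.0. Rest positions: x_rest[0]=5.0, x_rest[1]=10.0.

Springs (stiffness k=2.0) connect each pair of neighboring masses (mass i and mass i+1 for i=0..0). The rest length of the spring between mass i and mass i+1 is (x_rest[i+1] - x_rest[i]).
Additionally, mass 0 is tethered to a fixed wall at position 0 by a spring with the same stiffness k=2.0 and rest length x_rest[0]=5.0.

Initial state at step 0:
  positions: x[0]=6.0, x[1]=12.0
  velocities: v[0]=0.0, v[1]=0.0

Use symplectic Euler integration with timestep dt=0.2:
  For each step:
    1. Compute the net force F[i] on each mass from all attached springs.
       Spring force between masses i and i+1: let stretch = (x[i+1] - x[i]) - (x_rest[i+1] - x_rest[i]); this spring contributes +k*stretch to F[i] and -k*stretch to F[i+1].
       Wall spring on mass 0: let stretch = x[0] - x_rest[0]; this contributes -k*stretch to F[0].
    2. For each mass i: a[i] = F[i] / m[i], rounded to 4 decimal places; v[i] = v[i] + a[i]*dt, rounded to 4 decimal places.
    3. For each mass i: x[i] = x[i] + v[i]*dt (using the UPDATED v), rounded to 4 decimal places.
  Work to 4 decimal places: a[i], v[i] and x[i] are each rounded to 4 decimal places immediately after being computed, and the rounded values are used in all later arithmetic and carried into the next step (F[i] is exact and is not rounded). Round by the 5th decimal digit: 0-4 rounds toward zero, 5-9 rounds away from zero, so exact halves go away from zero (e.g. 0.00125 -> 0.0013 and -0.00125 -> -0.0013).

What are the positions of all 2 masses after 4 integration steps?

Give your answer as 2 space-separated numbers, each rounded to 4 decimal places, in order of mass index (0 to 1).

Answer: 5.9144 11.2891

Derivation:
Step 0: x=[6.0000 12.0000] v=[0.0000 0.0000]
Step 1: x=[6.0000 11.9200] v=[0.0000 -0.4000]
Step 2: x=[5.9936 11.7664] v=[-0.0320 -0.7680]
Step 3: x=[5.9695 11.5510] v=[-0.1203 -1.0771]
Step 4: x=[5.9144 11.2891] v=[-0.2755 -1.3097]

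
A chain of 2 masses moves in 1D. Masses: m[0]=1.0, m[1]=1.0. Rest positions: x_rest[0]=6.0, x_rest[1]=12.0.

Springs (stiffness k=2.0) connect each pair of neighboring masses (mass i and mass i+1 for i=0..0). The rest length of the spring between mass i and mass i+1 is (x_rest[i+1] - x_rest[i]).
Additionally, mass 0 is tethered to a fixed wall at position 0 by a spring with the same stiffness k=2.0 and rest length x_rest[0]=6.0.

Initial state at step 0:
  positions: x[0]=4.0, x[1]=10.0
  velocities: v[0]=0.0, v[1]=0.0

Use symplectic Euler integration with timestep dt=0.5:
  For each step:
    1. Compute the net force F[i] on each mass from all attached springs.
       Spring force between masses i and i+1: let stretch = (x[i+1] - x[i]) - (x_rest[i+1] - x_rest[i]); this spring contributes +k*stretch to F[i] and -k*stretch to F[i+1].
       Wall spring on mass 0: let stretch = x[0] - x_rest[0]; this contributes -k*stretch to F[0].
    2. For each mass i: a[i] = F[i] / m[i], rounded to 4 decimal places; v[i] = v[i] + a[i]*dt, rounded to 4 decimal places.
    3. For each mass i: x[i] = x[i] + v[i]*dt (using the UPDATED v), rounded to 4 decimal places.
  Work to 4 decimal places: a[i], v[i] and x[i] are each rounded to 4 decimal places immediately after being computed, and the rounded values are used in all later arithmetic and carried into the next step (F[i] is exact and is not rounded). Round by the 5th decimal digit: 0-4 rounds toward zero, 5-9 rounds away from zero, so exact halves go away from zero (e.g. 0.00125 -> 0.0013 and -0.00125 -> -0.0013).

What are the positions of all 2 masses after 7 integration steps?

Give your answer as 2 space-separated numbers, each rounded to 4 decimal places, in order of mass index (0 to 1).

Answer: 8.1094 13.9688

Derivation:
Step 0: x=[4.0000 10.0000] v=[0.0000 0.0000]
Step 1: x=[5.0000 10.0000] v=[2.0000 0.0000]
Step 2: x=[6.0000 10.5000] v=[2.0000 1.0000]
Step 3: x=[6.2500 11.7500] v=[0.5000 2.5000]
Step 4: x=[6.1250 13.2500] v=[-0.2500 3.0000]
Step 5: x=[6.5000 14.1875] v=[0.7500 1.8750]
Step 6: x=[7.4688 14.2813] v=[1.9375 0.1875]
Step 7: x=[8.1094 13.9688] v=[1.2812 -0.6250]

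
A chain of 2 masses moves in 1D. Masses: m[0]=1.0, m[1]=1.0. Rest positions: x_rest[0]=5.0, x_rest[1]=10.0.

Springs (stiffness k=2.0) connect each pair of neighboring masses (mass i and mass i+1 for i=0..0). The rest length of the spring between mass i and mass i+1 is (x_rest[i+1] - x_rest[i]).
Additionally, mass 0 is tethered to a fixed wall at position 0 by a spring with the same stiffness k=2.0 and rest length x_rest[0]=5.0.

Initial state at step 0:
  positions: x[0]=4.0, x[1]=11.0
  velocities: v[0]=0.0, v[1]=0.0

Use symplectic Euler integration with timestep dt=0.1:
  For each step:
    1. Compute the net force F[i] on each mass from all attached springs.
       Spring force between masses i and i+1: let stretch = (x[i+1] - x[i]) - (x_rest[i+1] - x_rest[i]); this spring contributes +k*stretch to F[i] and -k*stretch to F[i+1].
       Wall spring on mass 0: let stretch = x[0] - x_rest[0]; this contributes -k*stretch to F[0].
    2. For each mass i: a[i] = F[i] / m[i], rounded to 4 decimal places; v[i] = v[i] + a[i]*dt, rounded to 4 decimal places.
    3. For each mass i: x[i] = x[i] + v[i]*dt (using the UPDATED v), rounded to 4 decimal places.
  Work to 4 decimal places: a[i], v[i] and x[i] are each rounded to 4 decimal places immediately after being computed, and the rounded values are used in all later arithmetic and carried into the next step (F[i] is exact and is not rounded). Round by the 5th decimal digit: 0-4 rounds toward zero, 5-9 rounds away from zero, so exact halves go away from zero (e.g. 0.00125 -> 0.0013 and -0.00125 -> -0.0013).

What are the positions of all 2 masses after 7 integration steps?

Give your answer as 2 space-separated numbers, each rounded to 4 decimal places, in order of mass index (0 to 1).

Step 0: x=[4.0000 11.0000] v=[0.0000 0.0000]
Step 1: x=[4.0600 10.9600] v=[0.6000 -0.4000]
Step 2: x=[4.1768 10.8820] v=[1.1680 -0.7800]
Step 3: x=[4.3442 10.7699] v=[1.6737 -1.1210]
Step 4: x=[4.5532 10.6293] v=[2.0900 -1.4061]
Step 5: x=[4.7927 10.4672] v=[2.3946 -1.6213]
Step 6: x=[5.0498 10.2916] v=[2.5710 -1.7562]
Step 7: x=[5.3107 10.1111] v=[2.6094 -1.8046]

Answer: 5.3107 10.1111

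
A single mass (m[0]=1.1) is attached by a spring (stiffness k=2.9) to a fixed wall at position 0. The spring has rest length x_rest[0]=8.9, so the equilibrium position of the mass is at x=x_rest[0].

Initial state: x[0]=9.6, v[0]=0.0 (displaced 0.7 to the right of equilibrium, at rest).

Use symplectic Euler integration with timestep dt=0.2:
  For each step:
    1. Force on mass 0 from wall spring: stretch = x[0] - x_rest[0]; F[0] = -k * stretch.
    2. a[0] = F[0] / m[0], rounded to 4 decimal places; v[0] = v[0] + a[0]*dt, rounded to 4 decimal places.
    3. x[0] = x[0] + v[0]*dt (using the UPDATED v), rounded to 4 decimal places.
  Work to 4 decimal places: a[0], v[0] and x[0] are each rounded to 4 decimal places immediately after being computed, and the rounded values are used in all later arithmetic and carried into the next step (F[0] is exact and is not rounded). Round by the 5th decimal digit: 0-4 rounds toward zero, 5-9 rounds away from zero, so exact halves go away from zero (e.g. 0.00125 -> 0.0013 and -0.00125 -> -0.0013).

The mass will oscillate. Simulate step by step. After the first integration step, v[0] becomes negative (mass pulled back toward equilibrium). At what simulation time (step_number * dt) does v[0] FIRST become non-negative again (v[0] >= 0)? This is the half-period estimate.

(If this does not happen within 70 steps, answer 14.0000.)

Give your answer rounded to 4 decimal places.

Step 0: x=[9.6000] v=[0.0000]
Step 1: x=[9.5262] v=[-0.3691]
Step 2: x=[9.3863] v=[-0.6993]
Step 3: x=[9.1952] v=[-0.9557]
Step 4: x=[8.9729] v=[-1.1114]
Step 5: x=[8.7429] v=[-1.1498]
Step 6: x=[8.5295] v=[-1.0670]
Step 7: x=[8.3552] v=[-0.8716]
Step 8: x=[8.2383] v=[-0.5843]
Step 9: x=[8.1912] v=[-0.2354]
Step 10: x=[8.2189] v=[0.1383]
First v>=0 after going negative at step 10, time=2.0000

Answer: 2.0000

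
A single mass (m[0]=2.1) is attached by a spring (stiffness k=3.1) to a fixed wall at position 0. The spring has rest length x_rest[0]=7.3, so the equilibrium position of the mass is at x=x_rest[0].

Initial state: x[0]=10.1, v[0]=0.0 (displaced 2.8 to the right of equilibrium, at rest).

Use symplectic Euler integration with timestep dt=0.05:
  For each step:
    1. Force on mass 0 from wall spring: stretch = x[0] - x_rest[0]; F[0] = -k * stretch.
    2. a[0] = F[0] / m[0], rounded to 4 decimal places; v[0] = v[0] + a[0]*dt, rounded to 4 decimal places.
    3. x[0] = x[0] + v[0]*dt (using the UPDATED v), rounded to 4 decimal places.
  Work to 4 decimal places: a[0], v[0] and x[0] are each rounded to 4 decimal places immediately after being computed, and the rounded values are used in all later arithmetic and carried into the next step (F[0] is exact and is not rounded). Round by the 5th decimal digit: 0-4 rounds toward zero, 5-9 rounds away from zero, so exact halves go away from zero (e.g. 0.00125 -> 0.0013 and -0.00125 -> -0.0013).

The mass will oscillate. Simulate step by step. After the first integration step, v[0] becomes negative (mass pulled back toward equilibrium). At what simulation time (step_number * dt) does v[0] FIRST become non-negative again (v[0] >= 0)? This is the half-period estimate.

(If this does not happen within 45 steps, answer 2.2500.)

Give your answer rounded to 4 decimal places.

Answer: 2.2500

Derivation:
Step 0: x=[10.1000] v=[0.0000]
Step 1: x=[10.0897] v=[-0.2067]
Step 2: x=[10.0691] v=[-0.4126]
Step 3: x=[10.0383] v=[-0.6170]
Step 4: x=[9.9973] v=[-0.8191]
Step 5: x=[9.9464] v=[-1.0182]
Step 6: x=[9.8857] v=[-1.2135]
Step 7: x=[9.8155] v=[-1.4044]
Step 8: x=[9.7360] v=[-1.5901]
Step 9: x=[9.6475] v=[-1.7699]
Step 10: x=[9.5503] v=[-1.9432]
Step 11: x=[9.4448] v=[-2.1093]
Step 12: x=[9.3314] v=[-2.2676]
Step 13: x=[9.2105] v=[-2.4175]
Step 14: x=[9.0826] v=[-2.5585]
Step 15: x=[8.9481] v=[-2.6901]
Step 16: x=[8.8075] v=[-2.8117]
Step 17: x=[8.6614] v=[-2.9230]
Step 18: x=[8.5102] v=[-3.0235]
Step 19: x=[8.3546] v=[-3.1128]
Step 20: x=[8.1951] v=[-3.1906]
Step 21: x=[8.0323] v=[-3.2567]
Step 22: x=[7.8668] v=[-3.3108]
Step 23: x=[7.6992] v=[-3.3526]
Step 24: x=[7.5301] v=[-3.3821]
Step 25: x=[7.3601] v=[-3.3991]
Step 26: x=[7.1899] v=[-3.4035]
Step 27: x=[7.0201] v=[-3.3954]
Step 28: x=[6.8514] v=[-3.3747]
Step 29: x=[6.6843] v=[-3.3416]
Step 30: x=[6.5195] v=[-3.2962]
Step 31: x=[6.3576] v=[-3.2386]
Step 32: x=[6.1992] v=[-3.1690]
Step 33: x=[6.0448] v=[-3.0878]
Step 34: x=[5.8950] v=[-2.9952]
Step 35: x=[5.7504] v=[-2.8915]
Step 36: x=[5.6115] v=[-2.7771]
Step 37: x=[5.4789] v=[-2.6525]
Step 38: x=[5.3530] v=[-2.5181]
Step 39: x=[5.2343] v=[-2.3744]
Step 40: x=[5.1232] v=[-2.2219]
Step 41: x=[5.0201] v=[-2.0612]
Step 42: x=[4.9255] v=[-1.8929]
Step 43: x=[4.8396] v=[-1.7176]
Step 44: x=[4.7628] v=[-1.5360]
Step 45: x=[4.6954] v=[-1.3487]
v[0] did not become non-negative within 45 steps; using fallback time=2.2500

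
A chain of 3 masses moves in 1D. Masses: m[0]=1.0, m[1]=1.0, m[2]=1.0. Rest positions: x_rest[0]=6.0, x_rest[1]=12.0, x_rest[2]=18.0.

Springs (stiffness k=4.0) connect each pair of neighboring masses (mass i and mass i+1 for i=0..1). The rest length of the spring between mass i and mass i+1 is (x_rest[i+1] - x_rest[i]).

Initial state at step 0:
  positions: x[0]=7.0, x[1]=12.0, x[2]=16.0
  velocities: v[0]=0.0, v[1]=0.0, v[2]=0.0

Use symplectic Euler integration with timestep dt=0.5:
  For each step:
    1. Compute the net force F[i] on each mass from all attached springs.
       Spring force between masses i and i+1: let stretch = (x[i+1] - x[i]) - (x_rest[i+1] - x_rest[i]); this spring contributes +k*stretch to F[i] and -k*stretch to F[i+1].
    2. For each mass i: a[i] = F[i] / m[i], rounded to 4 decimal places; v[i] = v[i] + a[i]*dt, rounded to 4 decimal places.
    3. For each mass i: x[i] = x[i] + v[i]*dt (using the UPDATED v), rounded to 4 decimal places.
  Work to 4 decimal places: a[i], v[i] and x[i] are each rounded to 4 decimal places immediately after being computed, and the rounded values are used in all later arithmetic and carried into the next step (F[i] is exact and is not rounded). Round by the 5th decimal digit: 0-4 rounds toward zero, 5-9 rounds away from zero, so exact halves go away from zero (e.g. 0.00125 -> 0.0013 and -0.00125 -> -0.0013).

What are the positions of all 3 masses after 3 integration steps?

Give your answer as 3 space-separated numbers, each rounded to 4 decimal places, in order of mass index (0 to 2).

Step 0: x=[7.0000 12.0000 16.0000] v=[0.0000 0.0000 0.0000]
Step 1: x=[6.0000 11.0000 18.0000] v=[-2.0000 -2.0000 4.0000]
Step 2: x=[4.0000 12.0000 19.0000] v=[-4.0000 2.0000 2.0000]
Step 3: x=[4.0000 12.0000 19.0000] v=[0.0000 0.0000 0.0000]

Answer: 4.0000 12.0000 19.0000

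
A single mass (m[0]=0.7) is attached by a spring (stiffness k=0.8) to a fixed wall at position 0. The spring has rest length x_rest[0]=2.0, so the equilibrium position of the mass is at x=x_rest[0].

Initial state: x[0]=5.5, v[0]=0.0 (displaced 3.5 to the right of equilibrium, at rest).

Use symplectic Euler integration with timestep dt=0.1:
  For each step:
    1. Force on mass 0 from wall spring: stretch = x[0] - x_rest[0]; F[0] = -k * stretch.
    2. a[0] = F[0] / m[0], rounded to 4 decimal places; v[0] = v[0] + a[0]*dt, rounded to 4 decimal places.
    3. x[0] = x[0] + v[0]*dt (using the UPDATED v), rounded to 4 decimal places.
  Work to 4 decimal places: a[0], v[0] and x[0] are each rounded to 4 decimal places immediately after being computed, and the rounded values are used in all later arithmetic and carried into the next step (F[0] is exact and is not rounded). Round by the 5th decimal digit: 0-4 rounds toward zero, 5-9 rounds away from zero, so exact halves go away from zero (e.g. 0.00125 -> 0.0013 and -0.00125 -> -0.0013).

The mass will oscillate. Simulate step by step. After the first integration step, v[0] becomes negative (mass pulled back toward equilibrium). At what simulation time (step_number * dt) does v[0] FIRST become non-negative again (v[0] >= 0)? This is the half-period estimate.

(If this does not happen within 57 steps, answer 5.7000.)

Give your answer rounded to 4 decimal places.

Step 0: x=[5.5000] v=[0.0000]
Step 1: x=[5.4600] v=[-0.4000]
Step 2: x=[5.3805] v=[-0.7954]
Step 3: x=[5.2623] v=[-1.1817]
Step 4: x=[5.1069] v=[-1.5545]
Step 5: x=[4.9159] v=[-1.9096]
Step 6: x=[4.6916] v=[-2.2429]
Step 7: x=[4.4366] v=[-2.5505]
Step 8: x=[4.1537] v=[-2.8290]
Step 9: x=[3.8462] v=[-3.0751]
Step 10: x=[3.5176] v=[-3.2861]
Step 11: x=[3.1717] v=[-3.4595]
Step 12: x=[2.8124] v=[-3.5934]
Step 13: x=[2.4438] v=[-3.6863]
Step 14: x=[2.0701] v=[-3.7370]
Step 15: x=[1.6956] v=[-3.7450]
Step 16: x=[1.3246] v=[-3.7102]
Step 17: x=[0.9613] v=[-3.6330]
Step 18: x=[0.6099] v=[-3.5143]
Step 19: x=[0.2744] v=[-3.3554]
Step 20: x=[-0.0414] v=[-3.1582]
Step 21: x=[-0.3339] v=[-2.9249]
Step 22: x=[-0.5997] v=[-2.6582]
Step 23: x=[-0.8358] v=[-2.3611]
Step 24: x=[-1.0395] v=[-2.0370]
Step 25: x=[-1.2085] v=[-1.6896]
Step 26: x=[-1.3408] v=[-1.3229]
Step 27: x=[-1.4349] v=[-0.9411]
Step 28: x=[-1.4898] v=[-0.5485]
Step 29: x=[-1.5048] v=[-0.1497]
Step 30: x=[-1.4797] v=[0.2509]
First v>=0 after going negative at step 30, time=3.0000

Answer: 3.0000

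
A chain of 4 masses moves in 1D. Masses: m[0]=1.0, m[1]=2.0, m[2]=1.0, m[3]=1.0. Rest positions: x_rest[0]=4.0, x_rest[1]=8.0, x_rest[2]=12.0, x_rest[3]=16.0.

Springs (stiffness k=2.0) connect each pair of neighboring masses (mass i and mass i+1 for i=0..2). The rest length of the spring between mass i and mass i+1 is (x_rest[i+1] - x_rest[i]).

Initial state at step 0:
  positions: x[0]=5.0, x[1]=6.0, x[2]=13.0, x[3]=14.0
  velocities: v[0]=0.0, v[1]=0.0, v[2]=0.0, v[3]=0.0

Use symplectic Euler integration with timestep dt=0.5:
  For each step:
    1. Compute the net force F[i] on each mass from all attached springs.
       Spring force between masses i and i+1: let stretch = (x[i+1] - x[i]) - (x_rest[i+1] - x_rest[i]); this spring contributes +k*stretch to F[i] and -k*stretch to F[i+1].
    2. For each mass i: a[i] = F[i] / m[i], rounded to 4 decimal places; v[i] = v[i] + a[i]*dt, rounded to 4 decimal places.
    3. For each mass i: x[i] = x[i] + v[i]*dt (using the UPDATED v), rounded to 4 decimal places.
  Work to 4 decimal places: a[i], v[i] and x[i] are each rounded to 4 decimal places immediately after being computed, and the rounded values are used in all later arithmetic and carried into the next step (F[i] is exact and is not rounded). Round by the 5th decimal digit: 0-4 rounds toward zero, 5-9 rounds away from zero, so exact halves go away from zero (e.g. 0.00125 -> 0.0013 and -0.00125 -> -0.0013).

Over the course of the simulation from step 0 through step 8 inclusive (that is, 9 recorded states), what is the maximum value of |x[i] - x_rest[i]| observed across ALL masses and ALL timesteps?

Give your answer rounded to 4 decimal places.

Step 0: x=[5.0000 6.0000 13.0000 14.0000] v=[0.0000 0.0000 0.0000 0.0000]
Step 1: x=[3.5000 7.5000 10.0000 15.5000] v=[-3.0000 3.0000 -6.0000 3.0000]
Step 2: x=[2.0000 8.6250 8.5000 16.2500] v=[-3.0000 2.2500 -3.0000 1.5000]
Step 3: x=[1.8125 8.0625 10.9375 15.1250] v=[-0.3750 -1.1250 4.8750 -2.2500]
Step 4: x=[2.7500 6.6563 14.0313 13.9063] v=[1.8750 -2.8125 6.1875 -2.4375]
Step 5: x=[3.6407 6.1172 13.3751 14.7501] v=[1.7813 -1.0782 -1.3125 1.6875]
Step 6: x=[3.7696 6.7735 9.7774 16.9064] v=[0.2578 1.3125 -7.1954 4.3125]
Step 7: x=[3.4005 7.4298 8.2423 17.4982] v=[-0.7383 1.3125 -3.0703 1.1835]
Step 8: x=[3.0460 7.2819 10.9289 15.4620] v=[-0.7090 -0.2959 5.3731 -4.0724]
Max displacement = 3.7577

Answer: 3.7577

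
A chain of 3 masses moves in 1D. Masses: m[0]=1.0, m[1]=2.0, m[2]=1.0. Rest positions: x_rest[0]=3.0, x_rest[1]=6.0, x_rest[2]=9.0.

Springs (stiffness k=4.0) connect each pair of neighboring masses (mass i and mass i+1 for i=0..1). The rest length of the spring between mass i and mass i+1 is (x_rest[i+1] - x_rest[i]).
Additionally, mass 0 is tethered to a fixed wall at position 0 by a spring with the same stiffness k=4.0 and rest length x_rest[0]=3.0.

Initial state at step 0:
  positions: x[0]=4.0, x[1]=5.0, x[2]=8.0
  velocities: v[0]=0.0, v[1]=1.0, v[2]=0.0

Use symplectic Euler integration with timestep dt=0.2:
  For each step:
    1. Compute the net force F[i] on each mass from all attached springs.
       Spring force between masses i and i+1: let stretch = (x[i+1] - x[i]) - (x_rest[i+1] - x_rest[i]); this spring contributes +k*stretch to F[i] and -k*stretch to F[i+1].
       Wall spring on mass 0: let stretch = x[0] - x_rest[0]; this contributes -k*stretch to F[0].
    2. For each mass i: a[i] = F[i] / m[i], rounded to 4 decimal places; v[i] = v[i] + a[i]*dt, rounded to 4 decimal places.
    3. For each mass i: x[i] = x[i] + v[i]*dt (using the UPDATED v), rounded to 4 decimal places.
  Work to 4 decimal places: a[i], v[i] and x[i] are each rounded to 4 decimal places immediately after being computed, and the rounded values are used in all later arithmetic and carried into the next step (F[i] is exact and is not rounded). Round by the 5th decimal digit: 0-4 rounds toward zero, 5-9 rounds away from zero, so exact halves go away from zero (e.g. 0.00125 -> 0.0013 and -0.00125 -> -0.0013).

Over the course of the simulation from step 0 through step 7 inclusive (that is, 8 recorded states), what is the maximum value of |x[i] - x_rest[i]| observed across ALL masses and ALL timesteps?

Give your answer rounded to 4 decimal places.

Answer: 1.3248

Derivation:
Step 0: x=[4.0000 5.0000 8.0000] v=[0.0000 1.0000 0.0000]
Step 1: x=[3.5200 5.3600 8.0000] v=[-2.4000 1.8000 0.0000]
Step 2: x=[2.7712 5.7840 8.0576] v=[-3.7440 2.1200 0.2880]
Step 3: x=[2.0611 6.1489 8.2314] v=[-3.5507 1.8243 0.8691]
Step 4: x=[1.6752 6.3533 8.5520] v=[-1.9293 1.0222 1.6031]
Step 5: x=[1.7698 6.3594 9.0008] v=[0.4730 0.0304 2.2441]
Step 6: x=[2.3156 6.2096 9.5070] v=[2.7288 -0.7489 2.5310]
Step 7: x=[3.1139 6.0121 9.9656] v=[3.9915 -0.9875 2.2931]
Max displacement = 1.3248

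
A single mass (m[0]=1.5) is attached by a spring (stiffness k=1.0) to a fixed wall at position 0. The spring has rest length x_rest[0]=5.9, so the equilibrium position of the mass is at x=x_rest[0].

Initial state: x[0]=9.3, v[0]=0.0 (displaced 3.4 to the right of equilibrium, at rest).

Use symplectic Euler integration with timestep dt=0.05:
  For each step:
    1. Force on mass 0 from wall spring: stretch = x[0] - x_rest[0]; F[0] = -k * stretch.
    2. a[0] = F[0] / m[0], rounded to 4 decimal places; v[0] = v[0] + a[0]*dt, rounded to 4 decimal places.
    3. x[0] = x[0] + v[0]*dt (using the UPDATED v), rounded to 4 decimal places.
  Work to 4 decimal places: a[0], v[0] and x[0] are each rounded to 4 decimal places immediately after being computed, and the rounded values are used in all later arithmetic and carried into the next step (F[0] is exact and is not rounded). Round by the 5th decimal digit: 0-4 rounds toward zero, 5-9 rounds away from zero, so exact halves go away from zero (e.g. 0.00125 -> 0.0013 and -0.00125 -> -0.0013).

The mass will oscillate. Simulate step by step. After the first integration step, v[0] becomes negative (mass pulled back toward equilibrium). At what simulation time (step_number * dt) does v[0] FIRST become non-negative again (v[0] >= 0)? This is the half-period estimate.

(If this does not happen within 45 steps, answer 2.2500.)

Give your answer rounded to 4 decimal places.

Answer: 2.2500

Derivation:
Step 0: x=[9.3000] v=[0.0000]
Step 1: x=[9.2943] v=[-0.1133]
Step 2: x=[9.2830] v=[-0.2264]
Step 3: x=[9.2660] v=[-0.3392]
Step 4: x=[9.2434] v=[-0.4514]
Step 5: x=[9.2153] v=[-0.5628]
Step 6: x=[9.1816] v=[-0.6733]
Step 7: x=[9.1425] v=[-0.7827]
Step 8: x=[9.0980] v=[-0.8908]
Step 9: x=[9.0481] v=[-0.9974]
Step 10: x=[8.9930] v=[-1.1023]
Step 11: x=[8.9327] v=[-1.2054]
Step 12: x=[8.8674] v=[-1.3065]
Step 13: x=[8.7971] v=[-1.4054]
Step 14: x=[8.7220] v=[-1.5020]
Step 15: x=[8.6422] v=[-1.5961]
Step 16: x=[8.5578] v=[-1.6875]
Step 17: x=[8.4690] v=[-1.7761]
Step 18: x=[8.3759] v=[-1.8617]
Step 19: x=[8.2787] v=[-1.9442]
Step 20: x=[8.1775] v=[-2.0235]
Step 21: x=[8.0725] v=[-2.0994]
Step 22: x=[7.9639] v=[-2.1718]
Step 23: x=[7.8519] v=[-2.2406]
Step 24: x=[7.7366] v=[-2.3057]
Step 25: x=[7.6183] v=[-2.3669]
Step 26: x=[7.4971] v=[-2.4242]
Step 27: x=[7.3732] v=[-2.4774]
Step 28: x=[7.2469] v=[-2.5265]
Step 29: x=[7.1183] v=[-2.5714]
Step 30: x=[6.9877] v=[-2.6120]
Step 31: x=[6.8553] v=[-2.6483]
Step 32: x=[6.7213] v=[-2.6801]
Step 33: x=[6.5859] v=[-2.7075]
Step 34: x=[6.4494] v=[-2.7304]
Step 35: x=[6.3120] v=[-2.7487]
Step 36: x=[6.1739] v=[-2.7624]
Step 37: x=[6.0353] v=[-2.7715]
Step 38: x=[5.8965] v=[-2.7760]
Step 39: x=[5.7577] v=[-2.7759]
Step 40: x=[5.6191] v=[-2.7712]
Step 41: x=[5.4810] v=[-2.7618]
Step 42: x=[5.3436] v=[-2.7478]
Step 43: x=[5.2071] v=[-2.7293]
Step 44: x=[5.0718] v=[-2.7062]
Step 45: x=[4.9379] v=[-2.6786]
v[0] did not become non-negative within 45 steps; using fallback time=2.2500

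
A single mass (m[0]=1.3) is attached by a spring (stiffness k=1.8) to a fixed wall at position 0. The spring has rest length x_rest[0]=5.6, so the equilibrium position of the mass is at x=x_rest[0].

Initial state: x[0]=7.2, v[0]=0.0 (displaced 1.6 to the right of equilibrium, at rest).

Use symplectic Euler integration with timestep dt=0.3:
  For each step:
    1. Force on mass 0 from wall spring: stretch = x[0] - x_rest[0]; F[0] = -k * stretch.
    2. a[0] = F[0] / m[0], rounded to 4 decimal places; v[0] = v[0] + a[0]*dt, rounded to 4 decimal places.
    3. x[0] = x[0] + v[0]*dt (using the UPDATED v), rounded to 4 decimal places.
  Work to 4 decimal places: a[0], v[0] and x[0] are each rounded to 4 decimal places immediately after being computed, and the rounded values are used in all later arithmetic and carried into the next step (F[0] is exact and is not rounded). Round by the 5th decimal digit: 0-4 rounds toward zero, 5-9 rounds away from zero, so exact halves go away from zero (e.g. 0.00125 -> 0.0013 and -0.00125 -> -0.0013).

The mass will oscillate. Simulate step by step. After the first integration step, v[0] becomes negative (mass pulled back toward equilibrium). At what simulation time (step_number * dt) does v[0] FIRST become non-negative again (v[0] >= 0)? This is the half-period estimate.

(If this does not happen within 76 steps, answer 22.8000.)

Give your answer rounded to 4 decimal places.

Answer: 2.7000

Derivation:
Step 0: x=[7.2000] v=[0.0000]
Step 1: x=[7.0006] v=[-0.6646]
Step 2: x=[6.6267] v=[-1.2464]
Step 3: x=[6.1248] v=[-1.6729]
Step 4: x=[5.5575] v=[-1.8909]
Step 5: x=[4.9955] v=[-1.8733]
Step 6: x=[4.5088] v=[-1.6222]
Step 7: x=[4.1581] v=[-1.1689]
Step 8: x=[3.9871] v=[-0.5700]
Step 9: x=[4.0171] v=[0.1000]
First v>=0 after going negative at step 9, time=2.7000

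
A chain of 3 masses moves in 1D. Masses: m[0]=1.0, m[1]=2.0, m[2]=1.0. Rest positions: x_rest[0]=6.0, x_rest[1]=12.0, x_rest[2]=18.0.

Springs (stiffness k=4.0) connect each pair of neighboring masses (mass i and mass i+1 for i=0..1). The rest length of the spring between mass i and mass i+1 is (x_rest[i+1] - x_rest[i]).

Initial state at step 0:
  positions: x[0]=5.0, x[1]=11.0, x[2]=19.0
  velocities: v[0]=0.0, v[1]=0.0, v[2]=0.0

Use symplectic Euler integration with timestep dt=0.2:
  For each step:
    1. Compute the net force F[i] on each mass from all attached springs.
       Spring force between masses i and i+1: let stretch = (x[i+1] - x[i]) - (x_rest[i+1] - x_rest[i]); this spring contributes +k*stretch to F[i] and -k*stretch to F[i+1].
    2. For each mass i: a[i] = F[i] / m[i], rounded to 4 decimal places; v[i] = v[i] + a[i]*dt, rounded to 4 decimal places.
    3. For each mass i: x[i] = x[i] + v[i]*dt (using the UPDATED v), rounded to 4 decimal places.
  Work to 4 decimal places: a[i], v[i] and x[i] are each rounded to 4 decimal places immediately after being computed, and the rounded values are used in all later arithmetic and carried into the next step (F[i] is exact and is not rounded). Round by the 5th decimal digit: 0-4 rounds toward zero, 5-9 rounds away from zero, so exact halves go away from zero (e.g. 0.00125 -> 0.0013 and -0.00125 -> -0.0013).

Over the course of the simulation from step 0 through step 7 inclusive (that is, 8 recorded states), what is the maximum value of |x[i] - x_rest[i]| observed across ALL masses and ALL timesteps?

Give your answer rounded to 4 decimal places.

Answer: 1.8180

Derivation:
Step 0: x=[5.0000 11.0000 19.0000] v=[0.0000 0.0000 0.0000]
Step 1: x=[5.0000 11.1600 18.6800] v=[0.0000 0.8000 -1.6000]
Step 2: x=[5.0256 11.4288 18.1168] v=[0.1280 1.3440 -2.8160]
Step 3: x=[5.1157 11.7204 17.4435] v=[0.4506 1.4579 -3.3664]
Step 4: x=[5.3026 11.9415 16.8145] v=[0.9344 1.1053 -3.1449]
Step 5: x=[5.5917 12.0213 16.3658] v=[1.4455 0.3989 -2.2433]
Step 6: x=[5.9495 11.9343 16.1820] v=[1.7892 -0.4351 -0.9189]
Step 7: x=[6.3049 11.7083 16.2786] v=[1.7770 -1.1299 0.4829]
Max displacement = 1.8180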